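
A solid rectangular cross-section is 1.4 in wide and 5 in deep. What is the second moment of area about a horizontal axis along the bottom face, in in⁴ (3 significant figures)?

The section: 1.4 × 5, A = 7 in², y = 2.5 in, Ī = 14.583 in⁴.
Transfer it to a horizontal axis along the bottom face using Ī + A·d² with d = y − 0:
  the section: d = 2.5 in → contributes +58.333 in⁴
Total I = 58.333 in⁴.

I_base ≈ 58.3 in⁴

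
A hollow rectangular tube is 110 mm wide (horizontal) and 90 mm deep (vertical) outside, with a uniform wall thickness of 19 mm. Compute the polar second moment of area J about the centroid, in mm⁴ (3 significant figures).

Split into non-overlapping primitives; take the origin at the lower-left of the bounding box.
Outer rectangle: 110 × 90, A = 9 900 mm², y = 45 mm, Ī = 6 682 500 mm⁴.
Inner void (subtracted): 72 × 52, A = 3 744 mm², y = 45 mm, Ī = 843 648 mm⁴.
By symmetry the centroid is at mid-height, ȳ = 45 mm.
All pieces are centred on the centroidal x-axis, so I = ΣĪ (holes subtracted) = 5 838 852 mm⁴.
Repeating about the centroidal y-axis gives I_y = 8 365 092 mm⁴.
Polar second moment: J = I_x + I_y = 14 203 944 mm⁴.

J ≈ 1.42 × 10⁷ mm⁴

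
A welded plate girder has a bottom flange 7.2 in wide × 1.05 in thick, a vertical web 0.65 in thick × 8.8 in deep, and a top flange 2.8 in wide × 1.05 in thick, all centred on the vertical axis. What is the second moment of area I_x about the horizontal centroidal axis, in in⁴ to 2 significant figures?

Treat the section as a set of non-overlapping primitives; coordinates are from the bounding-box lower-left.
Bottom plate: 7.2 × 1.05, A = 7.56 in², y = 0.525 in, Ī = 0.6946 in⁴.
Web plate: 0.65 × 8.8, A = 5.72 in², y = 5.45 in, Ī = 36.91 in⁴.
Top plate: 2.8 × 1.05, A = 2.94 in², y = 10.38 in, Ī = 0.2701 in⁴.
Centroid: ȳ = ΣA·y / ΣA = 4.047 in.
Transfer each piece to the horizontal centroidal axis using Ī + A·d² with d = y − 4.047:
  bottom plate: d = -3.522 in → contributes +94.48 in⁴
  web plate: d = 1.403 in → contributes +48.17 in⁴
  top plate: d = 6.328 in → contributes +118 in⁴
Total I = 260.6 in⁴.

I_x ≈ 260 in⁴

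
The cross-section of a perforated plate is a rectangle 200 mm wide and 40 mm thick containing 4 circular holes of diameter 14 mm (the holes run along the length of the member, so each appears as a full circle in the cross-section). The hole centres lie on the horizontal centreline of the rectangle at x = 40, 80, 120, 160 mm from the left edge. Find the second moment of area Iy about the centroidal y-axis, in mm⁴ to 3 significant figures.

Decompose the section into non-overlapping parts with the origin at the bottom-left of its bounding rectangle.
Plate: 200 × 40, A = 8 000 mm², x = 100 mm, Ī = 26 666 667 mm⁴.
Hole 1 (subtracted): ⌀14, A = 153.94 mm², x = 40 mm, Ī = 1885.7 mm⁴.
Hole 2 (subtracted): ⌀14, A = 153.94 mm², x = 80 mm, Ī = 1885.7 mm⁴.
Hole 3 (subtracted): ⌀14, A = 153.94 mm², x = 120 mm, Ī = 1885.7 mm⁴.
Hole 4 (subtracted): ⌀14, A = 153.94 mm², x = 160 mm, Ī = 1885.7 mm⁴.
By symmetry the centroid is at mid-width, x̄ = 100 mm.
Transfer each piece to the centroidal y-axis using Ī + A·d² with d = x − 100:
  plate: d = 0 mm → contributes +26 666 667 mm⁴
  hole 1: d = -60 mm → contributes −556 063 mm⁴
  hole 2: d = -20 mm → contributes −63 461 mm⁴
  hole 3: d = 20 mm → contributes −63 461 mm⁴
  hole 4: d = 60 mm → contributes −556 063 mm⁴
Total I = 25 427 619 mm⁴.

Iy ≈ 2.54 × 10⁷ mm⁴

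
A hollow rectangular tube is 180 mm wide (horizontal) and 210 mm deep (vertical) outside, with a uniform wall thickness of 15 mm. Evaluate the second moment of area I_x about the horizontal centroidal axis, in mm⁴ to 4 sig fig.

Split into non-overlapping primitives; take the origin at the lower-left of the bounding box.
Outer rectangle: 180 × 210, A = 37 800 mm², y = 105 mm, Ī = 138 915 000 mm⁴.
Inner void (subtracted): 150 × 180, A = 27 000 mm², y = 105 mm, Ī = 72 900 000 mm⁴.
By symmetry the centroid is at mid-height, ȳ = 105 mm.
All pieces are centred on the horizontal centroidal axis, so I = ΣĪ (holes subtracted) = 66 015 000 mm⁴.

I_x ≈ 6.602 × 10⁷ mm⁴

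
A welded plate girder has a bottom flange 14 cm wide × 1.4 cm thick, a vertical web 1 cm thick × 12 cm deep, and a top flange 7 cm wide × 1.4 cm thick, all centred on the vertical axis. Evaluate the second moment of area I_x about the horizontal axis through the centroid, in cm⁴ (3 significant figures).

I_x ≈ 1360 cm⁴

Break the section into simple shapes (no overlaps), measuring from the bottom-left corner of the bounding box.
Bottom plate: 14 × 1.4, A = 19.6 cm², y = 0.7 cm, Ī = 3.2013 cm⁴.
Web plate: 1 × 12, A = 12 cm², y = 7.4 cm, Ī = 144 cm⁴.
Top plate: 7 × 1.4, A = 9.8 cm², y = 14.1 cm, Ī = 1.6007 cm⁴.
Centroid: ȳ = ΣA·y / ΣA = 5.814 cm.
Transfer each piece to the horizontal axis through the centroid using Ī + A·d² with d = y − 5.814:
  bottom plate: d = -5.114 cm → contributes +515.8 cm⁴
  web plate: d = 1.586 cm → contributes +174.18 cm⁴
  top plate: d = 8.286 cm → contributes +674.45 cm⁴
Total I = 1364.4 cm⁴.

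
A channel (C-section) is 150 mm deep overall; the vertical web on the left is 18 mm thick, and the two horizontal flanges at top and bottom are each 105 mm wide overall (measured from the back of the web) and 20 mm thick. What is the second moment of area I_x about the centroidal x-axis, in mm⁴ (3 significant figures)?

Treat the section as a set of non-overlapping primitives; coordinates are from the bounding-box lower-left.
Web: 18 × 150, A = 2 700 mm², y = 75 mm, Ī = 5 062 500 mm⁴.
Top flange (beyond web): 87 × 20, A = 1 740 mm², y = 140 mm, Ī = 58 000 mm⁴.
Bottom flange (beyond web): 87 × 20, A = 1 740 mm², y = 10 mm, Ī = 58 000 mm⁴.
By symmetry the centroid is at mid-height, ȳ = 75 mm.
Transfer each piece to the centroidal x-axis using Ī + A·d² with d = y − 75:
  web: d = 0 mm → contributes +5 062 500 mm⁴
  top flange (beyond web): d = 65 mm → contributes +7 409 500 mm⁴
  bottom flange (beyond web): d = -65 mm → contributes +7 409 500 mm⁴
Total I = 19 881 500 mm⁴.

I_x ≈ 1.99 × 10⁷ mm⁴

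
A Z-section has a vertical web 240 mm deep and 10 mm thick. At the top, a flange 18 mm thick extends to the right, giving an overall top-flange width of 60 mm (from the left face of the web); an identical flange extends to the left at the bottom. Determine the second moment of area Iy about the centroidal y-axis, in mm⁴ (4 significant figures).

Break the section into simple shapes (no overlaps), measuring from the bottom-left corner of the bounding box.
Web: 10 × 240, A = 2 400 mm², x = 55 mm, Ī = 20 000 mm⁴.
Top flange (beyond web): 50 × 18, A = 900 mm², x = 85 mm, Ī = 187 500 mm⁴.
Bottom flange (beyond web): 50 × 18, A = 900 mm², x = 25 mm, Ī = 187 500 mm⁴.
Centroid: x̄ = ΣA·x / ΣA = 55 mm.
Transfer each piece to the centroidal y-axis using Ī + A·d² with d = x − 55:
  web: d = 0 mm → contributes +20 000 mm⁴
  top flange (beyond web): d = 30 mm → contributes +997 500 mm⁴
  bottom flange (beyond web): d = -30 mm → contributes +997 500 mm⁴
Total I = 2 015 000 mm⁴.

Iy ≈ 2.015 × 10⁶ mm⁴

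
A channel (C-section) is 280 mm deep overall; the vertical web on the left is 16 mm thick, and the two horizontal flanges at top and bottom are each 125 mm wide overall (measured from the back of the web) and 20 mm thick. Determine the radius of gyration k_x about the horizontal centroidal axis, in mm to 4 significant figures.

k_x ≈ 108.0 mm

Decompose the section into non-overlapping parts with the origin at the bottom-left of its bounding rectangle.
Web: 16 × 280, A = 4 480 mm², y = 140 mm, Ī = 29 269 333 mm⁴.
Top flange (beyond web): 109 × 20, A = 2 180 mm², y = 270 mm, Ī = 72666.7 mm⁴.
Bottom flange (beyond web): 109 × 20, A = 2 180 mm², y = 10 mm, Ī = 72666.7 mm⁴.
By symmetry the centroid is at mid-height, ȳ = 140 mm.
Transfer each piece to the horizontal centroidal axis using Ī + A·d² with d = y − 140:
  web: d = 0 mm → contributes +29 269 333 mm⁴
  top flange (beyond web): d = 130 mm → contributes +36 914 667 mm⁴
  bottom flange (beyond web): d = -130 mm → contributes +36 914 667 mm⁴
Total I = 103 098 667 mm⁴.
Radius of gyration: k = √(I/A) = √(103 098 667 / 8 840) = 107.994 mm.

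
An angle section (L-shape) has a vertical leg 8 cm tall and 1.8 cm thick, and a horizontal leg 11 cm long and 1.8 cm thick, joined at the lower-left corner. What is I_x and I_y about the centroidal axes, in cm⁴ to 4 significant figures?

Treat the section as a set of non-overlapping primitives; coordinates are from the bounding-box lower-left.
Vertical leg: 1.8 × 8, A = 14.4 cm², y = 4 cm, Ī = 76.8 cm⁴.
Horizontal leg (remainder): 9.2 × 1.8, A = 16.56 cm², y = 0.9 cm, Ī = 4.4712 cm⁴.
Centroid: ȳ = ΣA·y / ΣA = 2.34186 cm.
Transfer each piece to the centroidal x-axis using Ī + A·d² with d = y − 2.34186:
  vertical leg: d = 1.65814 cm → contributes +116.392 cm⁴
  horizontal leg (remainder): d = -1.44186 cm → contributes +38.8988 cm⁴
Total I = 155.291 cm⁴.
For the y-axis: x̄ = 3.84186 cm.
Repeating about the centroidal y-axis gives I_y = 353.687 cm⁴.

I_x ≈ 155.3 cm⁴, I_y ≈ 353.7 cm⁴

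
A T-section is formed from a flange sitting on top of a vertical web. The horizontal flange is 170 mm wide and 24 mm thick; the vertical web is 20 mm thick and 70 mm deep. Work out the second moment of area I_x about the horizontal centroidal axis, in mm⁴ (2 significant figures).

I_x ≈ 3.1 × 10⁶ mm⁴

Decompose the section into non-overlapping parts with the origin at the bottom-left of its bounding rectangle.
Flange: 170 × 24, A = 4 080 mm², y = 82 mm, Ī = 195 840 mm⁴.
Web: 20 × 70, A = 1 400 mm², y = 35 mm, Ī = 571 667 mm⁴.
Centroid: ȳ = ΣA·y / ΣA = 69.99 mm.
Transfer each piece to the horizontal centroidal axis using Ī + A·d² with d = y − 69.99:
  flange: d = 12.01 mm → contributes +784 075 mm⁴
  web: d = -34.99 mm → contributes +2 285 951 mm⁴
Total I = 3 070 026 mm⁴.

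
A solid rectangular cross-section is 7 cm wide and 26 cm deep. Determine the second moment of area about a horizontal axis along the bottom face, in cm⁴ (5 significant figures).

I_base ≈ 4.1011 × 10⁴ cm⁴

The section: 7 × 26, A = 182 cm², y = 13 cm, Ī = 10252.67 cm⁴.
Transfer it to a horizontal axis along the bottom face using Ī + A·d² with d = y − 0:
  the section: d = 13 cm → contributes +41010.67 cm⁴
Total I = 41010.67 cm⁴.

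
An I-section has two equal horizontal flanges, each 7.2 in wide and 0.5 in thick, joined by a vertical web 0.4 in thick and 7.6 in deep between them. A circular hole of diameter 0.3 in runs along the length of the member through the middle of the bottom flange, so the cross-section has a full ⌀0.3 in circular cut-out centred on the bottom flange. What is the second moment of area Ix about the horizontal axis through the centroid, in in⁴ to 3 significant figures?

Treat the section as a set of non-overlapping primitives; coordinates are from the bounding-box lower-left.
Bottom flange: 7.2 × 0.5, A = 3.6 in², y = 0.25 in, Ī = 0.075 in⁴.
Web: 0.4 × 7.6, A = 3.04 in², y = 4.3 in, Ī = 14.633 in⁴.
Top flange: 7.2 × 0.5, A = 3.6 in², y = 8.35 in, Ī = 0.075 in⁴.
Hole (subtracted): ⌀0.3, A = 0.070686 in², y = 0.25 in, Ī = 0.00039761 in⁴.
Centroid: ȳ = ΣA·y / ΣA = 4.3282 in.
Transfer each piece to the horizontal axis through the centroid using Ī + A·d² with d = y − 4.3282:
  bottom flange: d = -4.0782 in → contributes +59.948 in⁴
  web: d = -0.028151 in → contributes +14.635 in⁴
  top flange: d = 4.0218 in → contributes +58.306 in⁴
  hole: d = -4.0782 in → contributes −1.176 in⁴
Total I = 131.71 in⁴.

Ix ≈ 132 in⁴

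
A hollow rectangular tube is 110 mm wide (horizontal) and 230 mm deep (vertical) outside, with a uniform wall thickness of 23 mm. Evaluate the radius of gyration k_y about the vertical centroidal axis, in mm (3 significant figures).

Break the section into simple shapes (no overlaps), measuring from the bottom-left corner of the bounding box.
Outer rectangle: 110 × 230, A = 25 300 mm², x = 55 mm, Ī = 25 510 833 mm⁴.
Inner void (subtracted): 64 × 184, A = 11 776 mm², x = 55 mm, Ī = 4 019 541 mm⁴.
By symmetry the centroid is at mid-width, x̄ = 55 mm.
All pieces are centred on the vertical centroidal axis, so I = ΣĪ (holes subtracted) = 21 491 292 mm⁴.
Radius of gyration: k = √(I/A) = √(21 491 292 / 13 524) = 39.864 mm.

k_y ≈ 39.9 mm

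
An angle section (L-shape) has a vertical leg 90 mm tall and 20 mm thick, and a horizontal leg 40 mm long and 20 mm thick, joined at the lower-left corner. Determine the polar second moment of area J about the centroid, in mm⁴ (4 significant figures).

J ≈ 1.833 × 10⁶ mm⁴

Split into non-overlapping primitives; take the origin at the lower-left of the bounding box.
Vertical leg: 20 × 90, A = 1 800 mm², y = 45 mm, Ī = 1 215 000 mm⁴.
Horizontal leg (remainder): 20 × 20, A = 400 mm², y = 10 mm, Ī = 13333.3 mm⁴.
Centroid: ȳ = ΣA·y / ΣA = 38.6364 mm.
Transfer each piece to the centroidal x-axis using Ī + A·d² with d = y − 38.6364:
  vertical leg: d = 6.36364 mm → contributes +1 287 893 mm⁴
  horizontal leg (remainder): d = -28.6364 mm → contributes +341 350 mm⁴
Total I = 1 629 242 mm⁴.
For the y-axis: x̄ = 13.6364 mm.
Repeating about the centroidal y-axis gives I_y = 204 242 mm⁴.
Polar second moment: J = I_x + I_y = 1 833 485 mm⁴.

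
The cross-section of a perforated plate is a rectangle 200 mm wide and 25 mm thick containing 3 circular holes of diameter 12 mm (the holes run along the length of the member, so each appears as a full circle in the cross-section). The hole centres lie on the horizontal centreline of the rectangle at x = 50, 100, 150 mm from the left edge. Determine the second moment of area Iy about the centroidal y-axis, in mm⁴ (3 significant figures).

Iy ≈ 1.61 × 10⁷ mm⁴

Break the section into simple shapes (no overlaps), measuring from the bottom-left corner of the bounding box.
Plate: 200 × 25, A = 5 000 mm², x = 100 mm, Ī = 16 666 667 mm⁴.
Hole 1 (subtracted): ⌀12, A = 113.1 mm², x = 50 mm, Ī = 1017.9 mm⁴.
Hole 2 (subtracted): ⌀12, A = 113.1 mm², x = 100 mm, Ī = 1017.9 mm⁴.
Hole 3 (subtracted): ⌀12, A = 113.1 mm², x = 150 mm, Ī = 1017.9 mm⁴.
By symmetry the centroid is at mid-width, x̄ = 100 mm.
Transfer each piece to the centroidal y-axis using Ī + A·d² with d = x − 100:
  plate: d = 0 mm → contributes +16 666 667 mm⁴
  hole 1: d = -50 mm → contributes −283 761 mm⁴
  hole 2: d = 0 mm → contributes −1017.9 mm⁴
  hole 3: d = 50 mm → contributes −283 761 mm⁴
Total I = 16 098 126 mm⁴.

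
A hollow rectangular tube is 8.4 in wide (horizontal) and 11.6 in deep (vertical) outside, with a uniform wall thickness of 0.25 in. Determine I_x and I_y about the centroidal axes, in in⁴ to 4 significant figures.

Break the section into simple shapes (no overlaps), measuring from the bottom-left corner of the bounding box.
Outer rectangle: 8.4 × 11.6, A = 97.44 in², y = 5.8 in, Ī = 1092.63 in⁴.
Inner void (subtracted): 7.9 × 11.1, A = 87.69 in², y = 5.8 in, Ī = 900.357 in⁴.
By symmetry the centroid is at mid-height, ȳ = 5.8 in.
All pieces are centred on the centroidal x-axis, so I = ΣĪ (holes subtracted) = 192.27 in⁴.
Repeating about the centroidal y-axis gives I_y = 116.886 in⁴.

I_x ≈ 192.3 in⁴, I_y ≈ 116.9 in⁴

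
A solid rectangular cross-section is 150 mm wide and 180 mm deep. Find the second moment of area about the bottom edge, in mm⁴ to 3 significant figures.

I_base ≈ 2.92 × 10⁸ mm⁴

The section: 150 × 180, A = 27 000 mm², y = 90 mm, Ī = 72 900 000 mm⁴.
Transfer it to the bottom edge using Ī + A·d² with d = y − 0:
  the section: d = 90 mm → contributes +291 600 000 mm⁴
Total I = 291 600 000 mm⁴.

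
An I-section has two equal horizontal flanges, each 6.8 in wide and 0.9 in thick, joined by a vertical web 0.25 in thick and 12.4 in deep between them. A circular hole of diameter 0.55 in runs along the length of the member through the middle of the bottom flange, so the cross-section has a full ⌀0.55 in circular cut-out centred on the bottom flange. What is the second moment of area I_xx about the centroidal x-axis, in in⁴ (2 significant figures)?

Split into non-overlapping primitives; take the origin at the lower-left of the bounding box.
Bottom flange: 6.8 × 0.9, A = 6.12 in², y = 0.45 in, Ī = 0.4131 in⁴.
Web: 0.25 × 12.4, A = 3.1 in², y = 7.1 in, Ī = 39.72 in⁴.
Top flange: 6.8 × 0.9, A = 6.12 in², y = 13.75 in, Ī = 0.4131 in⁴.
Hole (subtracted): ⌀0.55, A = 0.2376 in², y = 0.45 in, Ī = 0.004492 in⁴.
Centroid: ȳ = ΣA·y / ΣA = 7.205 in.
Transfer each piece to the centroidal x-axis using Ī + A·d² with d = y − 7.205:
  bottom flange: d = -6.755 in → contributes +279.6 in⁴
  web: d = -0.1046 in → contributes +39.76 in⁴
  top flange: d = 6.545 in → contributes +262.6 in⁴
  hole: d = -6.755 in → contributes −10.84 in⁴
Total I = 571.2 in⁴.

I_xx ≈ 570 in⁴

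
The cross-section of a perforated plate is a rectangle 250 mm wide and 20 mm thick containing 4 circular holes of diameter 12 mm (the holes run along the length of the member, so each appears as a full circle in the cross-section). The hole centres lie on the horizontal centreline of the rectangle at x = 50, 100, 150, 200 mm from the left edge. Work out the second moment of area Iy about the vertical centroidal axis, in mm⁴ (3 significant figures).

Treat the section as a set of non-overlapping primitives; coordinates are from the bounding-box lower-left.
Plate: 250 × 20, A = 5 000 mm², x = 125 mm, Ī = 26 041 667 mm⁴.
Hole 1 (subtracted): ⌀12, A = 113.1 mm², x = 50 mm, Ī = 1017.9 mm⁴.
Hole 2 (subtracted): ⌀12, A = 113.1 mm², x = 100 mm, Ī = 1017.9 mm⁴.
Hole 3 (subtracted): ⌀12, A = 113.1 mm², x = 150 mm, Ī = 1017.9 mm⁴.
Hole 4 (subtracted): ⌀12, A = 113.1 mm², x = 200 mm, Ī = 1017.9 mm⁴.
By symmetry the centroid is at mid-width, x̄ = 125 mm.
Transfer each piece to the vertical centroidal axis using Ī + A·d² with d = x − 125:
  plate: d = 0 mm → contributes +26 041 667 mm⁴
  hole 1: d = -75 mm → contributes −637 190 mm⁴
  hole 2: d = -25 mm → contributes −71 704 mm⁴
  hole 3: d = 25 mm → contributes −71 704 mm⁴
  hole 4: d = 75 mm → contributes −637 190 mm⁴
Total I = 24 623 878 mm⁴.

Iy ≈ 2.46 × 10⁷ mm⁴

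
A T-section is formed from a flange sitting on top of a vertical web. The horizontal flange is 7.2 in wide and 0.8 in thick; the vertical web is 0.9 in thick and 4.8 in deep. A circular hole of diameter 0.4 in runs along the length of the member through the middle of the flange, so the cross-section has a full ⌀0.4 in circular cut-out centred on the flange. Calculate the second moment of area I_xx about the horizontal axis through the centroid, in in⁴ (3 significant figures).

I_xx ≈ 27.8 in⁴

Treat the section as a set of non-overlapping primitives; coordinates are from the bounding-box lower-left.
Flange: 7.2 × 0.8, A = 5.76 in², y = 5.2 in, Ī = 0.3072 in⁴.
Web: 0.9 × 4.8, A = 4.32 in², y = 2.4 in, Ī = 8.2944 in⁴.
Hole (subtracted): ⌀0.4, A = 0.12566 in², y = 5.2 in, Ī = 0.0012566 in⁴.
Centroid: ȳ = ΣA·y / ΣA = 3.9849 in.
Transfer each piece to the horizontal axis through the centroid using Ī + A·d² with d = y − 3.9849:
  flange: d = 1.2151 in → contributes +8.8123 in⁴
  web: d = -1.5849 in → contributes +19.145 in⁴
  hole: d = 1.2151 in → contributes −0.18681 in⁴
Total I = 27.771 in⁴.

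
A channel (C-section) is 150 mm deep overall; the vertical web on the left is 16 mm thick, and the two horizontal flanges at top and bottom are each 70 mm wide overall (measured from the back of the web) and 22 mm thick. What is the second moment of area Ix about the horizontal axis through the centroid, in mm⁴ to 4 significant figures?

Ix ≈ 1.433 × 10⁷ mm⁴

Treat the section as a set of non-overlapping primitives; coordinates are from the bounding-box lower-left.
Web: 16 × 150, A = 2 400 mm², y = 75 mm, Ī = 4 500 000 mm⁴.
Top flange (beyond web): 54 × 22, A = 1 188 mm², y = 139 mm, Ī = 47 916 mm⁴.
Bottom flange (beyond web): 54 × 22, A = 1 188 mm², y = 11 mm, Ī = 47 916 mm⁴.
By symmetry the centroid is at mid-height, ȳ = 75 mm.
Transfer each piece to the horizontal axis through the centroid using Ī + A·d² with d = y − 75:
  web: d = 0 mm → contributes +4 500 000 mm⁴
  top flange (beyond web): d = 64 mm → contributes +4 913 964 mm⁴
  bottom flange (beyond web): d = -64 mm → contributes +4 913 964 mm⁴
Total I = 14 327 928 mm⁴.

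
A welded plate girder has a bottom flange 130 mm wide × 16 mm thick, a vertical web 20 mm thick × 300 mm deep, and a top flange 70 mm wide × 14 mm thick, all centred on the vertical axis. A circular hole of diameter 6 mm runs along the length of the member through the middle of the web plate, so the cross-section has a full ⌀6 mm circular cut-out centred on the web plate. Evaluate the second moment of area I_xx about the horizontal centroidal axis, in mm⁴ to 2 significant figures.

I_xx ≈ 1.2 × 10⁸ mm⁴

Decompose the section into non-overlapping parts with the origin at the bottom-left of its bounding rectangle.
Bottom plate: 130 × 16, A = 2 080 mm², y = 8 mm, Ī = 44 373 mm⁴.
Web plate: 20 × 300, A = 6 000 mm², y = 166 mm, Ī = 45 000 000 mm⁴.
Top plate: 70 × 14, A = 980 mm², y = 323 mm, Ī = 16 007 mm⁴.
Hole (subtracted): ⌀6, A = 28.27 mm², y = 166 mm, Ī = 63.62 mm⁴.
Centroid: ȳ = ΣA·y / ΣA = 146.6 mm.
Transfer each piece to the horizontal centroidal axis using Ī + A·d² with d = y − 146.6:
  bottom plate: d = -138.6 mm → contributes +40 028 895 mm⁴
  web plate: d = 19.35 mm → contributes +47 246 949 mm⁴
  top plate: d = 176.4 mm → contributes +30 493 959 mm⁴
  hole: d = 19.35 mm → contributes −10 652 mm⁴
Total I = 117 759 152 mm⁴.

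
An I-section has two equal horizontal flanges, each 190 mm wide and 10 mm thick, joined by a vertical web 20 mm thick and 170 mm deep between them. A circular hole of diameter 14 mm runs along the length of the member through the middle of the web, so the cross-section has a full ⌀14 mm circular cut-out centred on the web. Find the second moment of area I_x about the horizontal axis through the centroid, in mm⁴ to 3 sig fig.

Treat the section as a set of non-overlapping primitives; coordinates are from the bounding-box lower-left.
Bottom flange: 190 × 10, A = 1 900 mm², y = 5 mm, Ī = 15 833 mm⁴.
Web: 20 × 170, A = 3 400 mm², y = 95 mm, Ī = 8 188 333 mm⁴.
Top flange: 190 × 10, A = 1 900 mm², y = 185 mm, Ī = 15 833 mm⁴.
Hole (subtracted): ⌀14, A = 153.94 mm², y = 95 mm, Ī = 1885.7 mm⁴.
By symmetry the centroid is at mid-height, ȳ = 95 mm.
Transfer each piece to the horizontal axis through the centroid using Ī + A·d² with d = y − 95:
  bottom flange: d = -90 mm → contributes +15 405 833 mm⁴
  web: d = 0 mm → contributes +8 188 333 mm⁴
  top flange: d = 90 mm → contributes +15 405 833 mm⁴
  hole: d = 0 mm → contributes −1885.7 mm⁴
Total I = 38 998 114 mm⁴.

I_x ≈ 3.90 × 10⁷ mm⁴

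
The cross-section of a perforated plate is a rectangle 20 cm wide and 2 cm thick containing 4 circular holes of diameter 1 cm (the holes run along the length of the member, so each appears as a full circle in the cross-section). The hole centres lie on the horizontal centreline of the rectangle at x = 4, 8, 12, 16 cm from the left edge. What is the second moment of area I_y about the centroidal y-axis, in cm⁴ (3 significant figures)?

Split into non-overlapping primitives; take the origin at the lower-left of the bounding box.
Plate: 20 × 2, A = 40 cm², x = 10 cm, Ī = 1333.3 cm⁴.
Hole 1 (subtracted): ⌀1, A = 0.7854 cm², x = 4 cm, Ī = 0.049087 cm⁴.
Hole 2 (subtracted): ⌀1, A = 0.7854 cm², x = 8 cm, Ī = 0.049087 cm⁴.
Hole 3 (subtracted): ⌀1, A = 0.7854 cm², x = 12 cm, Ī = 0.049087 cm⁴.
Hole 4 (subtracted): ⌀1, A = 0.7854 cm², x = 16 cm, Ī = 0.049087 cm⁴.
By symmetry the centroid is at mid-width, x̄ = 10 cm.
Transfer each piece to the centroidal y-axis using Ī + A·d² with d = x − 10:
  plate: d = 0 cm → contributes +1333.3 cm⁴
  hole 1: d = -6 cm → contributes −28.323 cm⁴
  hole 2: d = -2 cm → contributes −3.1907 cm⁴
  hole 3: d = 2 cm → contributes −3.1907 cm⁴
  hole 4: d = 6 cm → contributes −28.323 cm⁴
Total I = 1270.3 cm⁴.

I_y ≈ 1270 cm⁴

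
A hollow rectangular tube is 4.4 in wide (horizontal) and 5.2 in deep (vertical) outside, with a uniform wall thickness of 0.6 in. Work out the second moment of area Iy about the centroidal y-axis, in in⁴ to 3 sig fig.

Iy ≈ 26.0 in⁴

Decompose the section into non-overlapping parts with the origin at the bottom-left of its bounding rectangle.
Outer rectangle: 4.4 × 5.2, A = 22.88 in², x = 2.2 in, Ī = 36.913 in⁴.
Inner void (subtracted): 3.2 × 4, A = 12.8 in², x = 2.2 in, Ī = 10.923 in⁴.
By symmetry the centroid is at mid-width, x̄ = 2.2 in.
All pieces are centred on the centroidal y-axis, so I = ΣĪ (holes subtracted) = 25.99 in⁴.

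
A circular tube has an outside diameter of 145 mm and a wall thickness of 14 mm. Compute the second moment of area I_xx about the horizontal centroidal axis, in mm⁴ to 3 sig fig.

I_xx ≈ 1.25 × 10⁷ mm⁴

Decompose the section into non-overlapping parts with the origin at the bottom-left of its bounding rectangle.
Outer circle: ⌀145, A = 16 513 mm², y = 72.5 mm, Ī = 21 699 109 mm⁴.
Bore (subtracted): ⌀117, A = 10 751 mm², y = 72.5 mm, Ī = 9 198 422 mm⁴.
By symmetry the centroid is at mid-height, ȳ = 72.5 mm.
All pieces are centred on the horizontal centroidal axis, so I = ΣĪ (holes subtracted) = 12 500 687 mm⁴.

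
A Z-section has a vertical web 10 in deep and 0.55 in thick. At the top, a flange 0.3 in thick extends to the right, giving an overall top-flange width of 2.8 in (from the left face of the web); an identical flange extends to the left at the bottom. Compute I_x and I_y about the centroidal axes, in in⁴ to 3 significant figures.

Decompose the section into non-overlapping parts with the origin at the bottom-left of its bounding rectangle.
Web: 0.55 × 10, A = 5.5 in², y = 5 in, Ī = 45.833 in⁴.
Top flange (beyond web): 2.25 × 0.3, A = 0.675 in², y = 9.85 in, Ī = 0.0050625 in⁴.
Bottom flange (beyond web): 2.25 × 0.3, A = 0.675 in², y = 0.15 in, Ī = 0.0050625 in⁴.
Centroid: ȳ = ΣA·y / ΣA = 5 in.
Transfer each piece to the centroidal x-axis using Ī + A·d² with d = y − 5:
  web: d = 0 in → contributes +45.833 in⁴
  top flange (beyond web): d = 4.85 in → contributes +15.883 in⁴
  bottom flange (beyond web): d = -4.85 in → contributes +15.883 in⁴
Total I = 77.599 in⁴.
For the y-axis: x̄ = 2.525 in.
Repeating about the centroidal y-axis gives I_y = 3.3542 in⁴.

I_x ≈ 77.6 in⁴, I_y ≈ 3.35 in⁴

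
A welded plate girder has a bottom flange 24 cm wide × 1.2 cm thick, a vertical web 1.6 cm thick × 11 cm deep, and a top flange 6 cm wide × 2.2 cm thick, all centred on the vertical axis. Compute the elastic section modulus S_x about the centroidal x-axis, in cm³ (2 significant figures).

S_x ≈ 190 cm³

Decompose the section into non-overlapping parts with the origin at the bottom-left of its bounding rectangle.
Bottom plate: 24 × 1.2, A = 28.8 cm², y = 0.6 cm, Ī = 3.456 cm⁴.
Web plate: 1.6 × 11, A = 17.6 cm², y = 6.7 cm, Ī = 177.5 cm⁴.
Top plate: 6 × 2.2, A = 13.2 cm², y = 13.3 cm, Ī = 5.324 cm⁴.
Centroid: ȳ = ΣA·y / ΣA = 5.214 cm.
Transfer each piece to the centroidal x-axis using Ī + A·d² with d = y − 5.214:
  bottom plate: d = -4.614 cm → contributes +616.6 cm⁴
  web plate: d = 1.486 cm → contributes +216.3 cm⁴
  top plate: d = 8.086 cm → contributes +868.4 cm⁴
Total I = 1 701 cm⁴.
Extreme fibre distance c = 9.186 cm; S = I/c = 185.2 cm³.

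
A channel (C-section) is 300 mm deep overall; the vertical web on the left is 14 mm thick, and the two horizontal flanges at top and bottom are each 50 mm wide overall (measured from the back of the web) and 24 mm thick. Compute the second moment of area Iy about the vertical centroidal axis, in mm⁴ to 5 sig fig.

Decompose the section into non-overlapping parts with the origin at the bottom-left of its bounding rectangle.
Web: 14 × 300, A = 4 200 mm², x = 7 mm, Ī = 68 600 mm⁴.
Top flange (beyond web): 36 × 24, A = 864 mm², x = 32 mm, Ī = 93 312 mm⁴.
Bottom flange (beyond web): 36 × 24, A = 864 mm², x = 32 mm, Ī = 93 312 mm⁴.
Centroid: x̄ = ΣA·x / ΣA = 14.28745 mm.
Transfer each piece to the vertical centroidal axis using Ī + A·d² with d = x − 14.28745:
  web: d = -7.287449 mm → contributes +291649.1 mm⁴
  top flange (beyond web): d = 17.71255 mm → contributes +364378.6 mm⁴
  bottom flange (beyond web): d = 17.71255 mm → contributes +364378.6 mm⁴
Total I = 1 020 406 mm⁴.

Iy ≈ 1.0204 × 10⁶ mm⁴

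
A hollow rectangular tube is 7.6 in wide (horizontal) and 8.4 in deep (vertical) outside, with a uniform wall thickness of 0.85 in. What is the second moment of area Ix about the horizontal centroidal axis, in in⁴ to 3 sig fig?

Decompose the section into non-overlapping parts with the origin at the bottom-left of its bounding rectangle.
Outer rectangle: 7.6 × 8.4, A = 63.84 in², y = 4.2 in, Ī = 375.38 in⁴.
Inner void (subtracted): 5.9 × 6.7, A = 39.53 in², y = 4.2 in, Ī = 147.88 in⁴.
By symmetry the centroid is at mid-height, ȳ = 4.2 in.
All pieces are centred on the horizontal centroidal axis, so I = ΣĪ (holes subtracted) = 227.5 in⁴.

Ix ≈ 228 in⁴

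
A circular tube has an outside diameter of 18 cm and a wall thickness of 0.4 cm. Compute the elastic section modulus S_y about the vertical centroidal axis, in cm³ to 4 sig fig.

S_y ≈ 95.20 cm³

Treat the section as a set of non-overlapping primitives; coordinates are from the bounding-box lower-left.
Outer circle: ⌀18, A = 254.469 cm², x = 9 cm, Ī = 5 153 cm⁴.
Bore (subtracted): ⌀17.2, A = 232.352 cm², x = 9 cm, Ī = 4296.19 cm⁴.
By symmetry the centroid is at mid-width, x̄ = 9 cm.
All pieces are centred on the vertical centroidal axis, so I = ΣĪ (holes subtracted) = 856.805 cm⁴.
Extreme fibre distance c = 9 cm; S = I/c = 95.2006 cm³.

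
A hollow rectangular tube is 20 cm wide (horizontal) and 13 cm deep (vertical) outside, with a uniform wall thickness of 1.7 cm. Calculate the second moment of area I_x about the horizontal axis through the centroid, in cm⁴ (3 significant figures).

Split into non-overlapping primitives; take the origin at the lower-left of the bounding box.
Outer rectangle: 20 × 13, A = 260 cm², y = 6.5 cm, Ī = 3661.7 cm⁴.
Inner void (subtracted): 16.6 × 9.6, A = 159.36 cm², y = 6.5 cm, Ī = 1223.9 cm⁴.
By symmetry the centroid is at mid-height, ȳ = 6.5 cm.
All pieces are centred on the horizontal axis through the centroid, so I = ΣĪ (holes subtracted) = 2437.8 cm⁴.

I_x ≈ 2440 cm⁴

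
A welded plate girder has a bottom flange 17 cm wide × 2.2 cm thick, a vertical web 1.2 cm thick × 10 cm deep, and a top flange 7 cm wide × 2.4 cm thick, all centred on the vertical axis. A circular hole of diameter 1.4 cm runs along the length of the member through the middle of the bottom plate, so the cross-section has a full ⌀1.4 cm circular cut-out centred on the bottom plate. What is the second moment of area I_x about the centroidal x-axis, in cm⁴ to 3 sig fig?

I_x ≈ 1900 cm⁴

Decompose the section into non-overlapping parts with the origin at the bottom-left of its bounding rectangle.
Bottom plate: 17 × 2.2, A = 37.4 cm², y = 1.1 cm, Ī = 15.085 cm⁴.
Web plate: 1.2 × 10, A = 12 cm², y = 7.2 cm, Ī = 100 cm⁴.
Top plate: 7 × 2.4, A = 16.8 cm², y = 13.4 cm, Ī = 8.064 cm⁴.
Hole (subtracted): ⌀1.4, A = 1.5394 cm², y = 1.1 cm, Ī = 0.18857 cm⁴.
Centroid: ȳ = ΣA·y / ΣA = 5.4278 cm.
Transfer each piece to the centroidal x-axis using Ī + A·d² with d = y − 5.4278:
  bottom plate: d = -4.3278 cm → contributes +715.59 cm⁴
  web plate: d = 1.7722 cm → contributes +137.69 cm⁴
  top plate: d = 7.9722 cm → contributes +1075.8 cm⁴
  hole: d = -4.3278 cm → contributes −29.021 cm⁴
Total I = 1900.1 cm⁴.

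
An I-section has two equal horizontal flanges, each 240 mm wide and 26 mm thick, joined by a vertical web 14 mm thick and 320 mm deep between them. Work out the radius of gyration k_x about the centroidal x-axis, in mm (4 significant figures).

k_x ≈ 155.9 mm

Decompose the section into non-overlapping parts with the origin at the bottom-left of its bounding rectangle.
Bottom flange: 240 × 26, A = 6 240 mm², y = 13 mm, Ī = 351 520 mm⁴.
Web: 14 × 320, A = 4 480 mm², y = 186 mm, Ī = 38 229 333 mm⁴.
Top flange: 240 × 26, A = 6 240 mm², y = 359 mm, Ī = 351 520 mm⁴.
By symmetry the centroid is at mid-height, ȳ = 186 mm.
Transfer each piece to the centroidal x-axis using Ī + A·d² with d = y − 186:
  bottom flange: d = -173 mm → contributes +187 108 480 mm⁴
  web: d = 0 mm → contributes +38 229 333 mm⁴
  top flange: d = 173 mm → contributes +187 108 480 mm⁴
Total I = 412 446 293 mm⁴.
Radius of gyration: k = √(I/A) = √(412 446 293 / 16 960) = 155.945 mm.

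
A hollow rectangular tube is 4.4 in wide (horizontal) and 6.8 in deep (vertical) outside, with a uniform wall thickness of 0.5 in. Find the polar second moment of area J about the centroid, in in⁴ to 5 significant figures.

Break the section into simple shapes (no overlaps), measuring from the bottom-left corner of the bounding box.
Outer rectangle: 4.4 × 6.8, A = 29.92 in², y = 3.4 in, Ī = 115.2917 in⁴.
Inner void (subtracted): 3.4 × 5.8, A = 19.72 in², y = 3.4 in, Ī = 55.28173 in⁴.
By symmetry the centroid is at mid-height, ȳ = 3.4 in.
All pieces are centred on the centroidal x-axis, so I = ΣĪ (holes subtracted) = 60.01 in⁴.
Repeating about the centroidal y-axis gives I_y = 29.274 in⁴.
Polar second moment: J = I_x + I_y = 89.284 in⁴.

J ≈ 89.284 in⁴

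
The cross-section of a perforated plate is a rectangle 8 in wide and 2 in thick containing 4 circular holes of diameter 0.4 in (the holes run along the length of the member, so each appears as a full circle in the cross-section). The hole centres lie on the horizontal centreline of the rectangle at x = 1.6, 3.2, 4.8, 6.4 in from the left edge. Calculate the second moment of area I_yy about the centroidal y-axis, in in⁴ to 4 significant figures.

I_yy ≈ 83.72 in⁴

Split into non-overlapping primitives; take the origin at the lower-left of the bounding box.
Plate: 8 × 2, A = 16 in², x = 4 in, Ī = 85.3333 in⁴.
Hole 1 (subtracted): ⌀0.4, A = 0.125664 in², x = 1.6 in, Ī = 0.00125664 in⁴.
Hole 2 (subtracted): ⌀0.4, A = 0.125664 in², x = 3.2 in, Ī = 0.00125664 in⁴.
Hole 3 (subtracted): ⌀0.4, A = 0.125664 in², x = 4.8 in, Ī = 0.00125664 in⁴.
Hole 4 (subtracted): ⌀0.4, A = 0.125664 in², x = 6.4 in, Ī = 0.00125664 in⁴.
By symmetry the centroid is at mid-width, x̄ = 4 in.
Transfer each piece to the centroidal y-axis using Ī + A·d² with d = x − 4:
  plate: d = 0 in → contributes +85.3333 in⁴
  hole 1: d = -2.4 in → contributes −0.72508 in⁴
  hole 2: d = -0.8 in → contributes −0.0816814 in⁴
  hole 3: d = 0.8 in → contributes −0.0816814 in⁴
  hole 4: d = 2.4 in → contributes −0.72508 in⁴
Total I = 83.7198 in⁴.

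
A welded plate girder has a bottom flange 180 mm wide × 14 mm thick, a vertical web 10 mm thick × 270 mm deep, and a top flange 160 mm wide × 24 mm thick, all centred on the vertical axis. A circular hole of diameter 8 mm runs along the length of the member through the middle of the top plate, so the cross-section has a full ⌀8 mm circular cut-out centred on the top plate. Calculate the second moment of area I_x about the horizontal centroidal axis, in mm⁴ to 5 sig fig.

Decompose the section into non-overlapping parts with the origin at the bottom-left of its bounding rectangle.
Bottom plate: 180 × 14, A = 2 520 mm², y = 7 mm, Ī = 41 160 mm⁴.
Web plate: 10 × 270, A = 2 700 mm², y = 149 mm, Ī = 16 402 500 mm⁴.
Top plate: 160 × 24, A = 3 840 mm², y = 296 mm, Ī = 184 320 mm⁴.
Hole (subtracted): ⌀8, A = 50.26548 mm², y = 296 mm, Ī = 201.0619 mm⁴.
Centroid: ȳ = ΣA·y / ΣA = 171.1151 mm.
Transfer each piece to the horizontal centroidal axis using Ī + A·d² with d = y − 171.1151:
  bottom plate: d = -164.1151 mm → contributes +67 914 232 mm⁴
  web plate: d = -22.11508 mm → contributes +17 723 007 mm⁴
  top plate: d = 124.8849 mm → contributes +60 073 897 mm⁴
  hole: d = 124.8849 mm → contributes −784153.8 mm⁴
Total I = 144 926 981 mm⁴.

I_x ≈ 1.4493 × 10⁸ mm⁴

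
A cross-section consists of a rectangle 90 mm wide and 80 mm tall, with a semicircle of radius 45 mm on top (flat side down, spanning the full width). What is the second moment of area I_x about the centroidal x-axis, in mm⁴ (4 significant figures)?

Split into non-overlapping primitives; take the origin at the lower-left of the bounding box.
Rectangular body: 90 × 80, A = 7 200 mm², y = 40 mm, Ī = 3 840 000 mm⁴.
Semicircular cap: semicircle r = 45, A = 3180.86 mm², y = 99.0986 mm, Ī = 450 072 mm⁴.
Centroid: ȳ = ΣA·y / ΣA = 58.1088 mm.
Transfer each piece to the centroidal x-axis using Ī + A·d² with d = y − 58.1088:
  rectangular body: d = -18.1088 mm → contributes +6 201 075 mm⁴
  semicircular cap: d = 40.9898 mm → contributes +5 794 452 mm⁴
Total I = 11 995 526 mm⁴.

I_x ≈ 1.200 × 10⁷ mm⁴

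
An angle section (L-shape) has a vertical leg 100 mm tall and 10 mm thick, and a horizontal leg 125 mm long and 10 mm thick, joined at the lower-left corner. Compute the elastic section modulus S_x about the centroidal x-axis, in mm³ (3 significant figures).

S_x ≈ 2.60 × 10⁴ mm³

Treat the section as a set of non-overlapping primitives; coordinates are from the bounding-box lower-left.
Vertical leg: 10 × 100, A = 1 000 mm², y = 50 mm, Ī = 833 333 mm⁴.
Horizontal leg (remainder): 115 × 10, A = 1 150 mm², y = 5 mm, Ī = 9583.3 mm⁴.
Centroid: ȳ = ΣA·y / ΣA = 25.93 mm.
Transfer each piece to the centroidal x-axis using Ī + A·d² with d = y − 25.93:
  vertical leg: d = 24.07 mm → contributes +1 412 687 mm⁴
  horizontal leg (remainder): d = -20.93 mm → contributes +513 369 mm⁴
Total I = 1 926 056 mm⁴.
Extreme fibre distance c = 74.07 mm; S = I/c = 26 003 mm³.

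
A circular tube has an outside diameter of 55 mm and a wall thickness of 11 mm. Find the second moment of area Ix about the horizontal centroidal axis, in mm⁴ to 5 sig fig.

Break the section into simple shapes (no overlaps), measuring from the bottom-left corner of the bounding box.
Outer circle: ⌀55, A = 2375.829 mm², y = 27.5 mm, Ī = 449180.3 mm⁴.
Bore (subtracted): ⌀33, A = 855.2986 mm², y = 27.5 mm, Ī = 58213.76 mm⁴.
By symmetry the centroid is at mid-height, ȳ = 27.5 mm.
All pieces are centred on the horizontal centroidal axis, so I = ΣĪ (holes subtracted) = 390966.5 mm⁴.

Ix ≈ 3.9097 × 10⁵ mm⁴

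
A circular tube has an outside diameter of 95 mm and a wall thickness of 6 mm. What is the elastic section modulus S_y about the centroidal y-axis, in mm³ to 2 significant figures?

Treat the section as a set of non-overlapping primitives; coordinates are from the bounding-box lower-left.
Outer circle: ⌀95, A = 7 088 mm², x = 47.5 mm, Ī = 3 998 198 mm⁴.
Bore (subtracted): ⌀83, A = 5 411 mm², x = 47.5 mm, Ī = 2 329 605 mm⁴.
By symmetry the centroid is at mid-width, x̄ = 47.5 mm.
All pieces are centred on the centroidal y-axis, so I = ΣĪ (holes subtracted) = 1 668 593 mm⁴.
Extreme fibre distance c = 47.5 mm; S = I/c = 35 128 mm³.

S_y ≈ 3.5 × 10⁴ mm³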